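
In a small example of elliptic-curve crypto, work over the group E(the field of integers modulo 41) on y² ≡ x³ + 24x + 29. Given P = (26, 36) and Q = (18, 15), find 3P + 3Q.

(21, 6)

First 3P:
Repeated addition: build up to 3P.
2P: tangent at (26, 36): λ = (3·26² + 24)/(2·36) ≡ 2/31. 31⁻¹ ≡ 4 (mod 41), so λ ≡ 2·4 ≡ 8.
  x = λ² - 26 - 26 = 64 - 52 ≡ 12; y = λ·(26 - 12) - 36 ≡ 35. → (12, 35)
3P: (12, 35) + (26, 36). λ = (36 - 35)/(26 - 12) ≡ 1/14 mod 41. 14⁻¹ ≡ 3 (mod 41) since 14·3 = 42 ≡ 1, so λ ≡ 3.
  x = λ² - 12 - 26 = 9 - 38 ≡ 12; y = λ·(12 - 12) - 35 ≡ 6. → (12, 6)
3P = (12, 6).
Next 3Q:
Repeated addition: build up to 3Q.
2Q: tangent at (18, 15): λ = (3·18² + 24)/(2·15) ≡ 12/30. 30⁻¹ ≡ 26 (mod 41), so λ ≡ 12·26 ≡ 25.
  x = λ² - 18 - 18 = 625 - 36 ≡ 15; y = λ·(18 - 15) - 15 ≡ 19. → (15, 19)
3Q: (15, 19) + (18, 15). λ = (15 - 19)/(18 - 15) ≡ 37/3 mod 41. 3⁻¹ ≡ 14 (mod 41) since 3·14 = 42 ≡ 1, so λ ≡ 26.
  x = λ² - 15 - 18 = 676 - 33 ≡ 28; y = λ·(15 - 28) - 19 ≡ 12. → (28, 12)
3Q = (28, 12).
Finally 3P + 3Q:
(12, 6) + (28, 12). λ = (12 - 6)/(28 - 12) ≡ 6/16 mod 41. 16⁻¹ ≡ 18 (mod 41) since 16·18 = 288 ≡ 1, so λ ≡ 26.
  x = λ² - 12 - 28 = 676 - 40 ≡ 21; y = λ·(12 - 21) - 6 ≡ 6. → (21, 6)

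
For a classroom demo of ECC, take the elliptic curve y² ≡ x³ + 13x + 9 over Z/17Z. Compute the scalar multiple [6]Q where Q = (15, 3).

(8, 9)

Repeated addition: build up to 6Q.
2Q: tangent at (15, 3): λ = (3·15² + 13)/(2·3) ≡ 8/6. 6⁻¹ ≡ 3 (mod 17), so λ ≡ 8·3 ≡ 7.
  x = λ² - 15 - 15 = 49 - 30 ≡ 2; y = λ·(15 - 2) - 3 ≡ 3. → (2, 3)
3Q: (2, 3) + (15, 3). λ = (3 - 3)/(15 - 2) ≡ 0/13 mod 17. 13⁻¹ ≡ 4 (mod 17), so λ ≡ 0.
  x = λ² - 2 - 15 = 0 - 17 ≡ 0; y = λ·(2 - 0) - 3 ≡ 14. → (0, 14)
4Q: (0, 14) + (15, 3). λ = (3 - 14)/(15 - 0) ≡ 6/15 mod 17. 15⁻¹ ≡ 8 (mod 17), so λ ≡ 14.
  x = λ² - 0 - 15 = 196 - 15 ≡ 11; y = λ·(0 - 11) - 14 ≡ 2. → (11, 2)
5Q: (11, 2) + (15, 3). λ = (3 - 2)/(15 - 11) ≡ 1/4 mod 17. 4⁻¹ ≡ 13 (mod 17), so λ ≡ 13.
  x = λ² - 11 - 15 = 169 - 26 ≡ 7; y = λ·(11 - 7) - 2 ≡ 16. → (7, 16)
6Q: (7, 16) + (15, 3). λ = (3 - 16)/(15 - 7) ≡ 4/8 mod 17. 8⁻¹ ≡ 15 (mod 17) since 8·15 = 120 ≡ 1, so λ ≡ 9.
  x = λ² - 7 - 15 = 81 - 22 ≡ 8; y = λ·(7 - 8) - 16 ≡ 9. → (8, 9)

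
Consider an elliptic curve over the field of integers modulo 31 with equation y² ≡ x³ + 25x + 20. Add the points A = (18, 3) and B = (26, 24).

(6, 13)

(18, 3) + (26, 24). λ = (24 - 3)/(26 - 18) ≡ 21/8 mod 31. 8⁻¹ ≡ 4 (mod 31), so λ ≡ 22.
  x = λ² - 18 - 26 = 484 - 44 ≡ 6; y = λ·(18 - 6) - 3 ≡ 13. → (6, 13)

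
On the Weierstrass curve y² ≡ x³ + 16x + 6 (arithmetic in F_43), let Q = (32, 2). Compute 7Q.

Double-and-add on 7 = (111)₂. Start with Q = (32, 2) for the leading 1-bit.
double: tangent at (32, 2): λ = (3·32² + 16)/(2·2) ≡ 35/4. 4⁻¹ ≡ 11 (mod 43), so λ ≡ 35·11 ≡ 41.
  x = λ² - 32 - 32 = 1681 - 64 ≡ 26; y = λ·(32 - 26) - 2 ≡ 29. → (26, 29)
add Q: (26, 29) + (32, 2). λ = (2 - 29)/(32 - 26) ≡ 16/6 mod 43. 6⁻¹ ≡ 36 (mod 43) since 6·36 = 216 ≡ 1, so λ ≡ 17.
  x = λ² - 26 - 32 = 289 - 58 ≡ 16; y = λ·(26 - 16) - 29 ≡ 12. → (16, 12)
double: tangent at (16, 12): λ = (3·16² + 16)/(2·12) ≡ 10/24. 24⁻¹ ≡ 9 (mod 43) since 24·9 = 216 ≡ 1, so λ ≡ 10·9 ≡ 4.
  x = λ² - 16 - 16 = 16 - 32 ≡ 27; y = λ·(16 - 27) - 12 ≡ 30. → (27, 30)
add Q: (27, 30) + (32, 2). λ = (2 - 30)/(32 - 27) ≡ 15/5 mod 43. 5⁻¹ ≡ 26 (mod 43), so λ ≡ 3.
  x = λ² - 27 - 32 = 9 - 59 ≡ 36; y = λ·(27 - 36) - 30 ≡ 29. → (36, 29)

(36, 29)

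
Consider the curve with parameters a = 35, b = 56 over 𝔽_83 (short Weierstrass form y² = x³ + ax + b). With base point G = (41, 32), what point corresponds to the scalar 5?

Repeated addition: build up to 5G.
2G: tangent at (41, 32): λ = (3·41² + 35)/(2·32) ≡ 15/64. 64⁻¹ ≡ 48 (mod 83), so λ ≡ 15·48 ≡ 56.
  x = λ² - 41 - 41 = 3136 - 82 ≡ 66; y = λ·(41 - 66) - 32 ≡ 62. → (66, 62)
3G: (66, 62) + (41, 32). λ = (32 - 62)/(41 - 66) ≡ 53/58 mod 83. 58⁻¹ ≡ 73 (mod 83), so λ ≡ 51.
  x = λ² - 66 - 41 = 2601 - 107 ≡ 4; y = λ·(66 - 4) - 62 ≡ 29. → (4, 29)
4G: (4, 29) + (41, 32). λ = (32 - 29)/(41 - 4) ≡ 3/37 mod 83. 37⁻¹ ≡ 9 (mod 83), so λ ≡ 27.
  x = λ² - 4 - 41 = 729 - 45 ≡ 20; y = λ·(4 - 20) - 29 ≡ 37. → (20, 37)
5G: (20, 37) + (41, 32). λ = (32 - 37)/(41 - 20) ≡ 78/21 mod 83. 21⁻¹ ≡ 4 (mod 83), so λ ≡ 63.
  x = λ² - 20 - 41 = 3969 - 61 ≡ 7; y = λ·(20 - 7) - 37 ≡ 35. → (7, 35)

(7, 35)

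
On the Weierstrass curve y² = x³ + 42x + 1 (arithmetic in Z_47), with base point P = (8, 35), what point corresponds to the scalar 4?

Repeated addition: build up to 4P.
2P: tangent at (8, 35): λ = (3·8² + 42)/(2·35) ≡ 46/23. 23⁻¹ ≡ 45 (mod 47), so λ ≡ 46·45 ≡ 2.
  x = λ² - 8 - 8 = 4 - 16 ≡ 35; y = λ·(8 - 35) - 35 ≡ 5. → (35, 5)
3P: (35, 5) + (8, 35). λ = (35 - 5)/(8 - 35) ≡ 30/20 mod 47. 20⁻¹ ≡ 40 (mod 47), so λ ≡ 25.
  x = λ² - 35 - 8 = 625 - 43 ≡ 18; y = λ·(35 - 18) - 5 ≡ 44. → (18, 44)
4P: (18, 44) + (8, 35). λ = (35 - 44)/(8 - 18) ≡ 38/37 mod 47. 37⁻¹ ≡ 14 (mod 47), so λ ≡ 15.
  x = λ² - 18 - 8 = 225 - 26 ≡ 11; y = λ·(18 - 11) - 44 ≡ 14. → (11, 14)

(11, 14)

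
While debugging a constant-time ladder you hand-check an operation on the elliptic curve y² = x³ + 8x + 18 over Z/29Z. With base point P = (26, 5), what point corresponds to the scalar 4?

Double-and-add on 4 = (100)₂. Start with P = (26, 5) for the leading 1-bit.
double: tangent at (26, 5): λ = (3·26² + 8)/(2·5) ≡ 6/10. 10⁻¹ ≡ 3 (mod 29), so λ ≡ 6·3 ≡ 18.
  x = λ² - 26 - 26 = 324 - 52 ≡ 11; y = λ·(26 - 11) - 5 ≡ 4. → (11, 4)
double: tangent at (11, 4): λ = (3·11² + 8)/(2·4) ≡ 23/8. 8⁻¹ ≡ 11 (mod 29), so λ ≡ 23·11 ≡ 21.
  x = λ² - 11 - 11 = 441 - 22 ≡ 13; y = λ·(11 - 13) - 4 ≡ 12. → (13, 12)

(13, 12)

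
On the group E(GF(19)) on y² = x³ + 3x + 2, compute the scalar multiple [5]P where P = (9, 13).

(9, 6)

Double-and-add on 5 = (101)₂. Start with P = (9, 13) for the leading 1-bit.
double: tangent at (9, 13): λ = (3·9² + 3)/(2·13) ≡ 18/7. 7⁻¹ ≡ 11 (mod 19) since 7·11 = 77 ≡ 1, so λ ≡ 18·11 ≡ 8.
  x = λ² - 9 - 9 = 64 - 18 ≡ 8; y = λ·(9 - 8) - 13 ≡ 14. → (8, 14)
double: tangent at (8, 14): λ = (3·8² + 3)/(2·14) ≡ 5/9. 9⁻¹ ≡ 17 (mod 19) since 9·17 = 153 ≡ 1, so λ ≡ 5·17 ≡ 9.
  x = λ² - 8 - 8 = 81 - 16 ≡ 8; y = λ·(8 - 8) - 14 ≡ 5. → (8, 5)
add P: (8, 5) + (9, 13). λ = (13 - 5)/(9 - 8) ≡ 8/1 mod 19. 1⁻¹ ≡ 1 (mod 19), so λ ≡ 8.
  x = λ² - 8 - 9 = 64 - 17 ≡ 9; y = λ·(8 - 9) - 5 ≡ 6. → (9, 6)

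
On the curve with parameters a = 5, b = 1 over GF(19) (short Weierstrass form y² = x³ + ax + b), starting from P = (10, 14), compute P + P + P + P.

(11, 0)

Repeated addition: build up to 4P.
2P: tangent at (10, 14): λ = (3·10² + 5)/(2·14) ≡ 1/9. 9⁻¹ ≡ 17 (mod 19) since 9·17 = 153 ≡ 1, so λ ≡ 1·17 ≡ 17.
  x = λ² - 10 - 10 = 289 - 20 ≡ 3; y = λ·(10 - 3) - 14 ≡ 10. → (3, 10)
3P: (3, 10) + (10, 14). λ = (14 - 10)/(10 - 3) ≡ 4/7 mod 19. 7⁻¹ ≡ 11 (mod 19), so λ ≡ 6.
  x = λ² - 3 - 10 = 36 - 13 ≡ 4; y = λ·(3 - 4) - 10 ≡ 3. → (4, 3)
4P: (4, 3) + (10, 14). λ = (14 - 3)/(10 - 4) ≡ 11/6 mod 19. 6⁻¹ ≡ 16 (mod 19) since 6·16 = 96 ≡ 1, so λ ≡ 5.
  x = λ² - 4 - 10 = 25 - 14 ≡ 11; y = λ·(4 - 11) - 3 ≡ 0. → (11, 0)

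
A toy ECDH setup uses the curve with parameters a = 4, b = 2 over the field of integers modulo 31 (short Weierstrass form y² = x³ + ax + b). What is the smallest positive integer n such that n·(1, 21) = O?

2P: tangent at (1, 21): λ = (3·1² + 4)/(2·21) ≡ 7/11. 11⁻¹ ≡ 17 (mod 31) since 11·17 = 187 ≡ 1, so λ ≡ 7·17 ≡ 26.
  x = λ² - 1 - 1 = 676 - 2 ≡ 23; y = λ·(1 - 23) - 21 ≡ 27. → (23, 27)
3P: (23, 27) + (1, 21). λ = (21 - 27)/(1 - 23) ≡ 25/9 mod 31. 9⁻¹ ≡ 7 (mod 31), so λ ≡ 20.
  x = λ² - 23 - 1 = 400 - 24 ≡ 4; y = λ·(23 - 4) - 27 ≡ 12. → (4, 12)
4P: (4, 12) + (1, 21). λ = (21 - 12)/(1 - 4) ≡ 9/28 mod 31. 28⁻¹ ≡ 10 (mod 31) since 28·10 = 280 ≡ 1, so λ ≡ 28.
  x = λ² - 4 - 1 = 784 - 5 ≡ 4; y = λ·(4 - 4) - 12 ≡ 19. → (4, 19)
5P: (4, 19) + (1, 21). λ = (21 - 19)/(1 - 4) ≡ 2/28 mod 31. 28⁻¹ ≡ 10 (mod 31), so λ ≡ 20.
  x = λ² - 4 - 1 = 400 - 5 ≡ 23; y = λ·(4 - 23) - 19 ≡ 4. → (23, 4)
6P: (23, 4) + (1, 21). λ = (21 - 4)/(1 - 23) ≡ 17/9 mod 31. 9⁻¹ ≡ 7 (mod 31), so λ ≡ 26.
  x = λ² - 23 - 1 = 676 - 24 ≡ 1; y = λ·(23 - 1) - 4 ≡ 10. → (1, 10)
7P: (1, 10) + (1, 21): same x and y₁ ≡ -y₂, so the sum is O.
7P = O, so the order is 7.

7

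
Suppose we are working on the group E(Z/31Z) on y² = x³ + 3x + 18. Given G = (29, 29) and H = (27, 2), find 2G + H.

First 2G:
Repeated addition: build up to 2G.
2G: tangent at (29, 29): λ = (3·29² + 3)/(2·29) ≡ 15/27. 27⁻¹ ≡ 23 (mod 31) since 27·23 = 621 ≡ 1, so λ ≡ 15·23 ≡ 4.
  x = λ² - 29 - 29 = 16 - 58 ≡ 20; y = λ·(29 - 20) - 29 ≡ 7. → (20, 7)
2G = (20, 7).
Finally 2G + H:
(20, 7) + (27, 2). λ = (2 - 7)/(27 - 20) ≡ 26/7 mod 31. 7⁻¹ ≡ 9 (mod 31), so λ ≡ 17.
  x = λ² - 20 - 27 = 289 - 47 ≡ 25; y = λ·(20 - 25) - 7 ≡ 1. → (25, 1)

(25, 1)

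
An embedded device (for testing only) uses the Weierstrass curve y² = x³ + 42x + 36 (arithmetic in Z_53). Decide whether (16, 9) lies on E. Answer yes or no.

y² = 9² ≡ 28; x³ + 42x + 36 = 4804 ≡ 34 (mod 53). 28 ≠ 34.

no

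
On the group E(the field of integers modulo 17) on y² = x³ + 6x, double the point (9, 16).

(8, 4)

tangent at (9, 16): λ = (3·9² + 6)/(2·16) ≡ 11/15. 15⁻¹ ≡ 8 (mod 17), so λ ≡ 11·8 ≡ 3.
  x = λ² - 9 - 9 = 9 - 18 ≡ 8; y = λ·(9 - 8) - 16 ≡ 4. → (8, 4)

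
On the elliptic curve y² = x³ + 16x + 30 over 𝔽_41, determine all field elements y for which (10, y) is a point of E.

x³ + 16x + 30 = 1190 ≡ 1 (mod 41).
Square roots of 1 mod 41: 1 and 40 (since 1² = 1 ≡ 1).

1, 40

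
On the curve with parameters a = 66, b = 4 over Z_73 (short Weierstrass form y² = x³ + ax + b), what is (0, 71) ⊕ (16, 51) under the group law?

(0, 71) + (16, 51). λ = (51 - 71)/(16 - 0) ≡ 53/16 mod 73. 16⁻¹ ≡ 32 (mod 73) since 16·32 = 512 ≡ 1, so λ ≡ 17.
  x = λ² - 0 - 16 = 289 - 16 ≡ 54; y = λ·(0 - 54) - 71 ≡ 33. → (54, 33)

(54, 33)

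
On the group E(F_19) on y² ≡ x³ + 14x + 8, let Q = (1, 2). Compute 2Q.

tangent at (1, 2): λ = (3·1² + 14)/(2·2) ≡ 17/4. 4⁻¹ ≡ 5 (mod 19) since 4·5 = 20 ≡ 1, so λ ≡ 17·5 ≡ 9.
  x = λ² - 1 - 1 = 81 - 2 ≡ 3; y = λ·(1 - 3) - 2 ≡ 18. → (3, 18)

(3, 18)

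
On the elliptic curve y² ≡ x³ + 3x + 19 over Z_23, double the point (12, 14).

(1, 0)

tangent at (12, 14): λ = (3·12² + 3)/(2·14) ≡ 21/5. 5⁻¹ ≡ 14 (mod 23), so λ ≡ 21·14 ≡ 18.
  x = λ² - 12 - 12 = 324 - 24 ≡ 1; y = λ·(12 - 1) - 14 ≡ 0. → (1, 0)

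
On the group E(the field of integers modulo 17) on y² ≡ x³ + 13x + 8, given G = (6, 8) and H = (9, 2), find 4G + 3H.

(9, 2)

First 4G:
Double-and-add on 4 = (100)₂. Start with G = (6, 8) for the leading 1-bit.
double: tangent at (6, 8): λ = (3·6² + 13)/(2·8) ≡ 2/16. 16⁻¹ ≡ 16 (mod 17) since 16·16 = 256 ≡ 1, so λ ≡ 2·16 ≡ 15.
  x = λ² - 6 - 6 = 225 - 12 ≡ 9; y = λ·(6 - 9) - 8 ≡ 15. → (9, 15)
double: tangent at (9, 15): λ = (3·9² + 13)/(2·15) ≡ 1/13. 13⁻¹ ≡ 4 (mod 17) since 13·4 = 52 ≡ 1, so λ ≡ 1·4 ≡ 4.
  x = λ² - 9 - 9 = 16 - 18 ≡ 15; y = λ·(9 - 15) - 15 ≡ 12. → (15, 12)
4G = (15, 12).
Next 3H:
Repeated addition: build up to 3H.
2H: tangent at (9, 2): λ = (3·9² + 13)/(2·2) ≡ 1/4. 4⁻¹ ≡ 13 (mod 17), so λ ≡ 1·13 ≡ 13.
  x = λ² - 9 - 9 = 169 - 18 ≡ 15; y = λ·(9 - 15) - 2 ≡ 5. → (15, 5)
3H: (15, 5) + (9, 2). λ = (2 - 5)/(9 - 15) ≡ 14/11 mod 17. 11⁻¹ ≡ 14 (mod 17) since 11·14 = 154 ≡ 1, so λ ≡ 9.
  x = λ² - 15 - 9 = 81 - 24 ≡ 6; y = λ·(15 - 6) - 5 ≡ 8. → (6, 8)
3H = (6, 8).
Finally 4G + 3H:
(15, 12) + (6, 8). λ = (8 - 12)/(6 - 15) ≡ 13/8 mod 17. 8⁻¹ ≡ 15 (mod 17), so λ ≡ 8.
  x = λ² - 15 - 6 = 64 - 21 ≡ 9; y = λ·(15 - 9) - 12 ≡ 2. → (9, 2)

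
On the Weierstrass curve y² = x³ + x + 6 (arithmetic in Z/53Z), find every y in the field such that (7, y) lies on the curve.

x³ + 1x + 6 = 356 ≡ 38 (mod 53).
Square roots of 38 mod 53: 12 and 41 (since 12² = 144 ≡ 38).

12, 41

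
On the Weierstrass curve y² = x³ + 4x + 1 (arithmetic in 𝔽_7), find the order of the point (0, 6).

5

2P: tangent at (0, 6): λ = (3·0² + 4)/(2·6) ≡ 4/5. 5⁻¹ ≡ 3 (mod 7), so λ ≡ 4·3 ≡ 5.
  x = λ² - 0 - 0 = 25 - 0 ≡ 4; y = λ·(0 - 4) - 6 ≡ 2. → (4, 2)
3P: (4, 2) + (0, 6). λ = (6 - 2)/(0 - 4) ≡ 4/3 mod 7. 3⁻¹ ≡ 5 (mod 7) since 3·5 = 15 ≡ 1, so λ ≡ 6.
  x = λ² - 4 - 0 = 36 - 4 ≡ 4; y = λ·(4 - 4) - 2 ≡ 5. → (4, 5)
4P: (4, 5) + (0, 6). λ = (6 - 5)/(0 - 4) ≡ 1/3 mod 7. 3⁻¹ ≡ 5 (mod 7), so λ ≡ 5.
  x = λ² - 4 - 0 = 25 - 4 ≡ 0; y = λ·(4 - 0) - 5 ≡ 1. → (0, 1)
5P: (0, 1) + (0, 6): same x and y₁ ≡ -y₂, so the sum is ∞.
5P = ∞, so the order is 5.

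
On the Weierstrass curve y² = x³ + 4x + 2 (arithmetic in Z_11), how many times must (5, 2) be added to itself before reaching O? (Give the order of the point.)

6

2P: tangent at (5, 2): λ = (3·5² + 4)/(2·2) ≡ 2/4. 4⁻¹ ≡ 3 (mod 11) since 4·3 = 12 ≡ 1, so λ ≡ 2·3 ≡ 6.
  x = λ² - 5 - 5 = 36 - 10 ≡ 4; y = λ·(5 - 4) - 2 ≡ 4. → (4, 4)
3P: (4, 4) + (5, 2). λ = (2 - 4)/(5 - 4) ≡ 9/1 mod 11. 1⁻¹ ≡ 1 (mod 11) since 1·1 = 1 ≡ 1, so λ ≡ 9.
  x = λ² - 4 - 5 = 81 - 9 ≡ 6; y = λ·(4 - 6) - 4 ≡ 0. → (6, 0)
4P: (6, 0) + (5, 2). λ = (2 - 0)/(5 - 6) ≡ 2/10 mod 11. 10⁻¹ ≡ 10 (mod 11) since 10·10 = 100 ≡ 1, so λ ≡ 9.
  x = λ² - 6 - 5 = 81 - 11 ≡ 4; y = λ·(6 - 4) - 0 ≡ 7. → (4, 7)
5P: (4, 7) + (5, 2). λ = (2 - 7)/(5 - 4) ≡ 6/1 mod 11. 1⁻¹ ≡ 1 (mod 11), so λ ≡ 6.
  x = λ² - 4 - 5 = 36 - 9 ≡ 5; y = λ·(4 - 5) - 7 ≡ 9. → (5, 9)
6P: (5, 9) + (5, 2): same x and y₁ ≡ -y₂, so the sum is O.
6P = O, so the order is 6.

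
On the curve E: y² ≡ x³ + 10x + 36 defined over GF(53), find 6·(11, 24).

Write P = (11, 24).
Repeated addition: build up to 6P.
2P: tangent at (11, 24): λ = (3·11² + 10)/(2·24) ≡ 2/48. 48⁻¹ ≡ 21 (mod 53) since 48·21 = 1008 ≡ 1, so λ ≡ 2·21 ≡ 42.
  x = λ² - 11 - 11 = 1764 - 22 ≡ 46; y = λ·(11 - 46) - 24 ≡ 43. → (46, 43)
3P: (46, 43) + (11, 24). λ = (24 - 43)/(11 - 46) ≡ 34/18 mod 53. 18⁻¹ ≡ 3 (mod 53) since 18·3 = 54 ≡ 1, so λ ≡ 49.
  x = λ² - 46 - 11 = 2401 - 57 ≡ 12; y = λ·(46 - 12) - 43 ≡ 33. → (12, 33)
4P: (12, 33) + (11, 24). λ = (24 - 33)/(11 - 12) ≡ 44/52 mod 53. 52⁻¹ ≡ 52 (mod 53), so λ ≡ 9.
  x = λ² - 12 - 11 = 81 - 23 ≡ 5; y = λ·(12 - 5) - 33 ≡ 30. → (5, 30)
5P: (5, 30) + (11, 24). λ = (24 - 30)/(11 - 5) ≡ 47/6 mod 53. 6⁻¹ ≡ 9 (mod 53), so λ ≡ 52.
  x = λ² - 5 - 11 = 2704 - 16 ≡ 38; y = λ·(5 - 38) - 30 ≡ 3. → (38, 3)
6P: (38, 3) + (11, 24). λ = (24 - 3)/(11 - 38) ≡ 21/26 mod 53. 26⁻¹ ≡ 51 (mod 53) since 26·51 = 1326 ≡ 1, so λ ≡ 11.
  x = λ² - 38 - 11 = 121 - 49 ≡ 19; y = λ·(38 - 19) - 3 ≡ 47. → (19, 47)

(19, 47)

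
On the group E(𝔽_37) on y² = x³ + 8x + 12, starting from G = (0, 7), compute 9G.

Double-and-add on 9 = (1001)₂. Start with G = (0, 7) for the leading 1-bit.
double: tangent at (0, 7): λ = (3·0² + 8)/(2·7) ≡ 8/14. 14⁻¹ ≡ 8 (mod 37) since 14·8 = 112 ≡ 1, so λ ≡ 8·8 ≡ 27.
  x = λ² - 0 - 0 = 729 - 0 ≡ 26; y = λ·(0 - 26) - 7 ≡ 31. → (26, 31)
double: tangent at (26, 31): λ = (3·26² + 8)/(2·31) ≡ 1/25. 25⁻¹ ≡ 3 (mod 37) since 25·3 = 75 ≡ 1, so λ ≡ 1·3 ≡ 3.
  x = λ² - 26 - 26 = 9 - 52 ≡ 31; y = λ·(26 - 31) - 31 ≡ 28. → (31, 28)
double: tangent at (31, 28): λ = (3·31² + 8)/(2·28) ≡ 5/19. 19⁻¹ ≡ 2 (mod 37), so λ ≡ 5·2 ≡ 10.
  x = λ² - 31 - 31 = 100 - 62 ≡ 1; y = λ·(31 - 1) - 28 ≡ 13. → (1, 13)
add G: (1, 13) + (0, 7). λ = (7 - 13)/(0 - 1) ≡ 31/36 mod 37. 36⁻¹ ≡ 36 (mod 37), so λ ≡ 6.
  x = λ² - 1 - 0 = 36 - 1 ≡ 35; y = λ·(1 - 35) - 13 ≡ 5. → (35, 5)

(35, 5)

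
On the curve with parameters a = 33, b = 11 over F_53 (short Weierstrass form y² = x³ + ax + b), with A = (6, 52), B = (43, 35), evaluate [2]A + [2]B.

First 2A:
Repeated addition: build up to 2A.
2A: tangent at (6, 52): λ = (3·6² + 33)/(2·52) ≡ 35/51. 51⁻¹ ≡ 26 (mod 53), so λ ≡ 35·26 ≡ 9.
  x = λ² - 6 - 6 = 81 - 12 ≡ 16; y = λ·(6 - 16) - 52 ≡ 17. → (16, 17)
2A = (16, 17).
Next 2B:
Repeated addition: build up to 2B.
2B: tangent at (43, 35): λ = (3·43² + 33)/(2·35) ≡ 15/17. 17⁻¹ ≡ 25 (mod 53), so λ ≡ 15·25 ≡ 4.
  x = λ² - 43 - 43 = 16 - 86 ≡ 36; y = λ·(43 - 36) - 35 ≡ 46. → (36, 46)
2B = (36, 46).
Finally 2A + 2B:
(16, 17) + (36, 46). λ = (46 - 17)/(36 - 16) ≡ 29/20 mod 53. 20⁻¹ ≡ 8 (mod 53), so λ ≡ 20.
  x = λ² - 16 - 36 = 400 - 52 ≡ 30; y = λ·(16 - 30) - 17 ≡ 21. → (30, 21)

(30, 21)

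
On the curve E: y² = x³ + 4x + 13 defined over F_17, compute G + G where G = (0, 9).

(16, 12)

tangent at (0, 9): λ = (3·0² + 4)/(2·9) ≡ 4/1. 1⁻¹ ≡ 1 (mod 17) since 1·1 = 1 ≡ 1, so λ ≡ 4·1 ≡ 4.
  x = λ² - 0 - 0 = 16 - 0 ≡ 16; y = λ·(0 - 16) - 9 ≡ 12. → (16, 12)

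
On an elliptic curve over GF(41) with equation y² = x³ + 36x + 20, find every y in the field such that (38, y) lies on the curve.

x³ + 36x + 20 = 56260 ≡ 8 (mod 41).
Square roots of 8 mod 41: 7 and 34 (since 7² = 49 ≡ 8).

7, 34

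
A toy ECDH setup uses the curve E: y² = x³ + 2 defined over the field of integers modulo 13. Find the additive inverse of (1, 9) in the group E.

(1, 4)

-(1, 9) = (1, -9 mod 13) = (1, 4).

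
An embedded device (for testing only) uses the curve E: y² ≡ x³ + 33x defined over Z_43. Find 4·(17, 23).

Write G = (17, 23).
Repeated addition: build up to 4G.
2G: tangent at (17, 23): λ = (3·17² + 33)/(2·23) ≡ 40/3. 3⁻¹ ≡ 29 (mod 43) since 3·29 = 87 ≡ 1, so λ ≡ 40·29 ≡ 42.
  x = λ² - 17 - 17 = 1764 - 34 ≡ 10; y = λ·(17 - 10) - 23 ≡ 13. → (10, 13)
3G: (10, 13) + (17, 23). λ = (23 - 13)/(17 - 10) ≡ 10/7 mod 43. 7⁻¹ ≡ 37 (mod 43) since 7·37 = 259 ≡ 1, so λ ≡ 26.
  x = λ² - 10 - 17 = 676 - 27 ≡ 4; y = λ·(10 - 4) - 13 ≡ 14. → (4, 14)
4G: (4, 14) + (17, 23). λ = (23 - 14)/(17 - 4) ≡ 9/13 mod 43. 13⁻¹ ≡ 10 (mod 43) since 13·10 = 130 ≡ 1, so λ ≡ 4.
  x = λ² - 4 - 17 = 16 - 21 ≡ 38; y = λ·(4 - 38) - 14 ≡ 22. → (38, 22)

(38, 22)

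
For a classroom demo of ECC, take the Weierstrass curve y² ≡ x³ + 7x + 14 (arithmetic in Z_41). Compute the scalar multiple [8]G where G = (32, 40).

Double-and-add on 8 = (1000)₂. Start with G = (32, 40) for the leading 1-bit.
double: tangent at (32, 40): λ = (3·32² + 7)/(2·40) ≡ 4/39. 39⁻¹ ≡ 20 (mod 41) since 39·20 = 780 ≡ 1, so λ ≡ 4·20 ≡ 39.
  x = λ² - 32 - 32 = 1521 - 64 ≡ 22; y = λ·(32 - 22) - 40 ≡ 22. → (22, 22)
double: tangent at (22, 22): λ = (3·22² + 7)/(2·22) ≡ 24/3. 3⁻¹ ≡ 14 (mod 41) since 3·14 = 42 ≡ 1, so λ ≡ 24·14 ≡ 8.
  x = λ² - 22 - 22 = 64 - 44 ≡ 20; y = λ·(22 - 20) - 22 ≡ 35. → (20, 35)
double: tangent at (20, 35): λ = (3·20² + 7)/(2·35) ≡ 18/29. 29⁻¹ ≡ 17 (mod 41), so λ ≡ 18·17 ≡ 19.
  x = λ² - 20 - 20 = 361 - 40 ≡ 34; y = λ·(20 - 34) - 35 ≡ 27. → (34, 27)

(34, 27)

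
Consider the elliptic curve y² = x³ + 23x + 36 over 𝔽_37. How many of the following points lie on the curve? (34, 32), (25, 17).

1

(34, 32): 32² ≡ 25, rhs ≡ 14 → off.
(25, 17): 17² ≡ 30, rhs ≡ 30 → on.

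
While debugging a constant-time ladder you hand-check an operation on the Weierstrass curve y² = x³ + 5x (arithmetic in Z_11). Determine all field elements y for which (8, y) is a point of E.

x³ + 5x + 0 = 552 ≡ 2 (mod 11).
2 is a non-residue mod 11; no y exists.

none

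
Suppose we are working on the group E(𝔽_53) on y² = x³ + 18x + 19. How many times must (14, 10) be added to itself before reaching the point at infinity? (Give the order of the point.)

3

2P: tangent at (14, 10): λ = (3·14² + 18)/(2·10) ≡ 23/20. 20⁻¹ ≡ 8 (mod 53), so λ ≡ 23·8 ≡ 25.
  x = λ² - 14 - 14 = 625 - 28 ≡ 14; y = λ·(14 - 14) - 10 ≡ 43. → (14, 43)
3P: (14, 43) + (14, 10): same x and y₁ ≡ -y₂, so the sum is the point at infinity.
3P = the point at infinity, so the order is 3.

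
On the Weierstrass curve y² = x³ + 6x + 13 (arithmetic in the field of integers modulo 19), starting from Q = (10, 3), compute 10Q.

(9, 6)

Repeated addition: build up to 10Q.
2Q: tangent at (10, 3): λ = (3·10² + 6)/(2·3) ≡ 2/6. 6⁻¹ ≡ 16 (mod 19) since 6·16 = 96 ≡ 1, so λ ≡ 2·16 ≡ 13.
  x = λ² - 10 - 10 = 169 - 20 ≡ 16; y = λ·(10 - 16) - 3 ≡ 14. → (16, 14)
3Q: (16, 14) + (10, 3). λ = (3 - 14)/(10 - 16) ≡ 8/13 mod 19. 13⁻¹ ≡ 3 (mod 19), so λ ≡ 5.
  x = λ² - 16 - 10 = 25 - 26 ≡ 18; y = λ·(16 - 18) - 14 ≡ 14. → (18, 14)
4Q: (18, 14) + (10, 3). λ = (3 - 14)/(10 - 18) ≡ 8/11 mod 19. 11⁻¹ ≡ 7 (mod 19), so λ ≡ 18.
  x = λ² - 18 - 10 = 324 - 28 ≡ 11; y = λ·(18 - 11) - 14 ≡ 17. → (11, 17)
5Q: (11, 17) + (10, 3). λ = (3 - 17)/(10 - 11) ≡ 5/18 mod 19. 18⁻¹ ≡ 18 (mod 19), so λ ≡ 14.
  x = λ² - 11 - 10 = 196 - 21 ≡ 4; y = λ·(11 - 4) - 17 ≡ 5. → (4, 5)
6Q: (4, 5) + (10, 3). λ = (3 - 5)/(10 - 4) ≡ 17/6 mod 19. 6⁻¹ ≡ 16 (mod 19), so λ ≡ 6.
  x = λ² - 4 - 10 = 36 - 14 ≡ 3; y = λ·(4 - 3) - 5 ≡ 1. → (3, 1)
7Q: (3, 1) + (10, 3). λ = (3 - 1)/(10 - 3) ≡ 2/7 mod 19. 7⁻¹ ≡ 11 (mod 19), so λ ≡ 3.
  x = λ² - 3 - 10 = 9 - 13 ≡ 15; y = λ·(3 - 15) - 1 ≡ 1. → (15, 1)
8Q: (15, 1) + (10, 3). λ = (3 - 1)/(10 - 15) ≡ 2/14 mod 19. 14⁻¹ ≡ 15 (mod 19) since 14·15 = 210 ≡ 1, so λ ≡ 11.
  x = λ² - 15 - 10 = 121 - 25 ≡ 1; y = λ·(15 - 1) - 1 ≡ 1. → (1, 1)
9Q: (1, 1) + (10, 3). λ = (3 - 1)/(10 - 1) ≡ 2/9 mod 19. 9⁻¹ ≡ 17 (mod 19) since 9·17 = 153 ≡ 1, so λ ≡ 15.
  x = λ² - 1 - 10 = 225 - 11 ≡ 5; y = λ·(1 - 5) - 1 ≡ 15. → (5, 15)
10Q: (5, 15) + (10, 3). λ = (3 - 15)/(10 - 5) ≡ 7/5 mod 19. 5⁻¹ ≡ 4 (mod 19), so λ ≡ 9.
  x = λ² - 5 - 10 = 81 - 15 ≡ 9; y = λ·(5 - 9) - 15 ≡ 6. → (9, 6)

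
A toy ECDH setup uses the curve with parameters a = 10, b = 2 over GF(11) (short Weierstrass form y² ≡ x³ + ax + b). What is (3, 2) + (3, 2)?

(6, 6)

tangent at (3, 2): λ = (3·3² + 10)/(2·2) ≡ 4/4. 4⁻¹ ≡ 3 (mod 11), so λ ≡ 4·3 ≡ 1.
  x = λ² - 3 - 3 = 1 - 6 ≡ 6; y = λ·(3 - 6) - 2 ≡ 6. → (6, 6)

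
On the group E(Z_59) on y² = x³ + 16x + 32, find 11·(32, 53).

Write P = (32, 53).
Repeated addition: build up to 11P.
2P: tangent at (32, 53): λ = (3·32² + 16)/(2·53) ≡ 20/47. 47⁻¹ ≡ 54 (mod 59), so λ ≡ 20·54 ≡ 18.
  x = λ² - 32 - 32 = 324 - 64 ≡ 24; y = λ·(32 - 24) - 53 ≡ 32. → (24, 32)
3P: (24, 32) + (32, 53). λ = (53 - 32)/(32 - 24) ≡ 21/8 mod 59. 8⁻¹ ≡ 37 (mod 59) since 8·37 = 296 ≡ 1, so λ ≡ 10.
  x = λ² - 24 - 32 = 100 - 56 ≡ 44; y = λ·(24 - 44) - 32 ≡ 4. → (44, 4)
4P: (44, 4) + (32, 53). λ = (53 - 4)/(32 - 44) ≡ 49/47 mod 59. 47⁻¹ ≡ 54 (mod 59), so λ ≡ 50.
  x = λ² - 44 - 32 = 2500 - 76 ≡ 5; y = λ·(44 - 5) - 4 ≡ 58. → (5, 58)
5P: (5, 58) + (32, 53). λ = (53 - 58)/(32 - 5) ≡ 54/27 mod 59. 27⁻¹ ≡ 35 (mod 59), so λ ≡ 2.
  x = λ² - 5 - 32 = 4 - 37 ≡ 26; y = λ·(5 - 26) - 58 ≡ 18. → (26, 18)
6P: (26, 18) + (32, 53). λ = (53 - 18)/(32 - 26) ≡ 35/6 mod 59. 6⁻¹ ≡ 10 (mod 59) since 6·10 = 60 ≡ 1, so λ ≡ 55.
  x = λ² - 26 - 32 = 3025 - 58 ≡ 17; y = λ·(26 - 17) - 18 ≡ 5. → (17, 5)
7P: (17, 5) + (32, 53). λ = (53 - 5)/(32 - 17) ≡ 48/15 mod 59. 15⁻¹ ≡ 4 (mod 59) since 15·4 = 60 ≡ 1, so λ ≡ 15.
  x = λ² - 17 - 32 = 225 - 49 ≡ 58; y = λ·(17 - 58) - 5 ≡ 29. → (58, 29)
8P: (58, 29) + (32, 53). λ = (53 - 29)/(32 - 58) ≡ 24/33 mod 59. 33⁻¹ ≡ 34 (mod 59), so λ ≡ 49.
  x = λ² - 58 - 32 = 2401 - 90 ≡ 10; y = λ·(58 - 10) - 29 ≡ 22. → (10, 22)
9P: (10, 22) + (32, 53). λ = (53 - 22)/(32 - 10) ≡ 31/22 mod 59. 22⁻¹ ≡ 51 (mod 59), so λ ≡ 47.
  x = λ² - 10 - 32 = 2209 - 42 ≡ 43; y = λ·(10 - 43) - 22 ≡ 20. → (43, 20)
10P: (43, 20) + (32, 53). λ = (53 - 20)/(32 - 43) ≡ 33/48 mod 59. 48⁻¹ ≡ 16 (mod 59), so λ ≡ 56.
  x = λ² - 43 - 32 = 3136 - 75 ≡ 52; y = λ·(43 - 52) - 20 ≡ 7. → (52, 7)
11P: (52, 7) + (32, 53). λ = (53 - 7)/(32 - 52) ≡ 46/39 mod 59. 39⁻¹ ≡ 56 (mod 59), so λ ≡ 39.
  x = λ² - 52 - 32 = 1521 - 84 ≡ 21; y = λ·(52 - 21) - 7 ≡ 22. → (21, 22)

(21, 22)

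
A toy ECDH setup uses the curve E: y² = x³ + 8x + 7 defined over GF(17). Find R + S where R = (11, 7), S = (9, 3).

(11, 7) + (9, 3). λ = (3 - 7)/(9 - 11) ≡ 13/15 mod 17. 15⁻¹ ≡ 8 (mod 17) since 15·8 = 120 ≡ 1, so λ ≡ 2.
  x = λ² - 11 - 9 = 4 - 20 ≡ 1; y = λ·(11 - 1) - 7 ≡ 13. → (1, 13)

(1, 13)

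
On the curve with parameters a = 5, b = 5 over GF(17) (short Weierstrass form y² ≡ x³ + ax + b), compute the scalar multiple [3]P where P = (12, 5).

Repeated addition: build up to 3P.
2P: tangent at (12, 5): λ = (3·12² + 5)/(2·5) ≡ 12/10. 10⁻¹ ≡ 12 (mod 17) since 10·12 = 120 ≡ 1, so λ ≡ 12·12 ≡ 8.
  x = λ² - 12 - 12 = 64 - 24 ≡ 6; y = λ·(12 - 6) - 5 ≡ 9. → (6, 9)
3P: (6, 9) + (12, 5). λ = (5 - 9)/(12 - 6) ≡ 13/6 mod 17. 6⁻¹ ≡ 3 (mod 17) since 6·3 = 18 ≡ 1, so λ ≡ 5.
  x = λ² - 6 - 12 = 25 - 18 ≡ 7; y = λ·(6 - 7) - 9 ≡ 3. → (7, 3)

(7, 3)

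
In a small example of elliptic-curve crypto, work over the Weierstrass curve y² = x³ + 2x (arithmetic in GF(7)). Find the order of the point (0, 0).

2

2P: (0, 0) + (0, 0): same x and y₁ ≡ -y₂, so the sum is ∞.
2P = ∞, so the order is 2.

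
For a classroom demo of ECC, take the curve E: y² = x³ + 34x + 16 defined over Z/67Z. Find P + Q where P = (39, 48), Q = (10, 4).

(16, 10)

(39, 48) + (10, 4). λ = (4 - 48)/(10 - 39) ≡ 23/38 mod 67. 38⁻¹ ≡ 30 (mod 67) since 38·30 = 1140 ≡ 1, so λ ≡ 20.
  x = λ² - 39 - 10 = 400 - 49 ≡ 16; y = λ·(39 - 16) - 48 ≡ 10. → (16, 10)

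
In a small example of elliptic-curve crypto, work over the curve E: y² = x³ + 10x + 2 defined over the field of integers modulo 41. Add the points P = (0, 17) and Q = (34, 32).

(0, 17) + (34, 32). λ = (32 - 17)/(34 - 0) ≡ 15/34 mod 41. 34⁻¹ ≡ 35 (mod 41), so λ ≡ 33.
  x = λ² - 0 - 34 = 1089 - 34 ≡ 30; y = λ·(0 - 30) - 17 ≡ 18. → (30, 18)

(30, 18)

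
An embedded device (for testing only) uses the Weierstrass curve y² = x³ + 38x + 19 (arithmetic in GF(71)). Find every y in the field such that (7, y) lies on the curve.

29, 42

x³ + 38x + 19 = 628 ≡ 60 (mod 71).
Square roots of 60 mod 71: 29 and 42 (since 29² = 841 ≡ 60).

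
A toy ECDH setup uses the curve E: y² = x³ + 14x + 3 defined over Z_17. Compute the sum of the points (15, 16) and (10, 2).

(15, 16) + (10, 2). λ = (2 - 16)/(10 - 15) ≡ 3/12 mod 17. 12⁻¹ ≡ 10 (mod 17), so λ ≡ 13.
  x = λ² - 15 - 10 = 169 - 25 ≡ 8; y = λ·(15 - 8) - 16 ≡ 7. → (8, 7)

(8, 7)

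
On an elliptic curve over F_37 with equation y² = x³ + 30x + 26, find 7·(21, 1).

(28, 27)

Write G = (21, 1).
Repeated addition: build up to 7G.
2G: tangent at (21, 1): λ = (3·21² + 30)/(2·1) ≡ 21/2. 2⁻¹ ≡ 19 (mod 37) since 2·19 = 38 ≡ 1, so λ ≡ 21·19 ≡ 29.
  x = λ² - 21 - 21 = 841 - 42 ≡ 22; y = λ·(21 - 22) - 1 ≡ 7. → (22, 7)
3G: (22, 7) + (21, 1). λ = (1 - 7)/(21 - 22) ≡ 31/36 mod 37. 36⁻¹ ≡ 36 (mod 37), so λ ≡ 6.
  x = λ² - 22 - 21 = 36 - 43 ≡ 30; y = λ·(22 - 30) - 7 ≡ 19. → (30, 19)
4G: (30, 19) + (21, 1). λ = (1 - 19)/(21 - 30) ≡ 19/28 mod 37. 28⁻¹ ≡ 4 (mod 37), so λ ≡ 2.
  x = λ² - 30 - 21 = 4 - 51 ≡ 27; y = λ·(30 - 27) - 19 ≡ 24. → (27, 24)
5G: (27, 24) + (21, 1). λ = (1 - 24)/(21 - 27) ≡ 14/31 mod 37. 31⁻¹ ≡ 6 (mod 37) since 31·6 = 186 ≡ 1, so λ ≡ 10.
  x = λ² - 27 - 21 = 100 - 48 ≡ 15; y = λ·(27 - 15) - 24 ≡ 22. → (15, 22)
6G: (15, 22) + (21, 1). λ = (1 - 22)/(21 - 15) ≡ 16/6 mod 37. 6⁻¹ ≡ 31 (mod 37), so λ ≡ 15.
  x = λ² - 15 - 21 = 225 - 36 ≡ 4; y = λ·(15 - 4) - 22 ≡ 32. → (4, 32)
7G: (4, 32) + (21, 1). λ = (1 - 32)/(21 - 4) ≡ 6/17 mod 37. 17⁻¹ ≡ 24 (mod 37) since 17·24 = 408 ≡ 1, so λ ≡ 33.
  x = λ² - 4 - 21 = 1089 - 25 ≡ 28; y = λ·(4 - 28) - 32 ≡ 27. → (28, 27)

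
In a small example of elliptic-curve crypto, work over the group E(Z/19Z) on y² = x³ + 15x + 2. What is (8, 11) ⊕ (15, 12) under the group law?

(3, 6)

(8, 11) + (15, 12). λ = (12 - 11)/(15 - 8) ≡ 1/7 mod 19. 7⁻¹ ≡ 11 (mod 19) since 7·11 = 77 ≡ 1, so λ ≡ 11.
  x = λ² - 8 - 15 = 121 - 23 ≡ 3; y = λ·(8 - 3) - 11 ≡ 6. → (3, 6)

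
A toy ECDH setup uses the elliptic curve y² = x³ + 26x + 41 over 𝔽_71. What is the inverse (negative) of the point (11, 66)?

-(11, 66) = (11, -66 mod 71) = (11, 5).

(11, 5)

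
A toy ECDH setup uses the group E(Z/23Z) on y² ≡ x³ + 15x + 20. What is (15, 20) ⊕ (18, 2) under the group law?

(15, 20) + (18, 2). λ = (2 - 20)/(18 - 15) ≡ 5/3 mod 23. 3⁻¹ ≡ 8 (mod 23) since 3·8 = 24 ≡ 1, so λ ≡ 17.
  x = λ² - 15 - 18 = 289 - 33 ≡ 3; y = λ·(15 - 3) - 20 ≡ 0. → (3, 0)

(3, 0)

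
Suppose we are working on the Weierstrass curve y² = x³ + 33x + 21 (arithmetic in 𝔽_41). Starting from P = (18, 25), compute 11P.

Repeated addition: build up to 11P.
2P: tangent at (18, 25): λ = (3·18² + 33)/(2·25) ≡ 21/9. 9⁻¹ ≡ 32 (mod 41), so λ ≡ 21·32 ≡ 16.
  x = λ² - 18 - 18 = 256 - 36 ≡ 15; y = λ·(18 - 15) - 25 ≡ 23. → (15, 23)
3P: (15, 23) + (18, 25). λ = (25 - 23)/(18 - 15) ≡ 2/3 mod 41. 3⁻¹ ≡ 14 (mod 41) since 3·14 = 42 ≡ 1, so λ ≡ 28.
  x = λ² - 15 - 18 = 784 - 33 ≡ 13; y = λ·(15 - 13) - 23 ≡ 33. → (13, 33)
4P: (13, 33) + (18, 25). λ = (25 - 33)/(18 - 13) ≡ 33/5 mod 41. 5⁻¹ ≡ 33 (mod 41), so λ ≡ 23.
  x = λ² - 13 - 18 = 529 - 31 ≡ 6; y = λ·(13 - 6) - 33 ≡ 5. → (6, 5)
5P: (6, 5) + (18, 25). λ = (25 - 5)/(18 - 6) ≡ 20/12 mod 41. 12⁻¹ ≡ 24 (mod 41), so λ ≡ 29.
  x = λ² - 6 - 18 = 841 - 24 ≡ 38; y = λ·(6 - 38) - 5 ≡ 10. → (38, 10)
6P: (38, 10) + (18, 25). λ = (25 - 10)/(18 - 38) ≡ 15/21 mod 41. 21⁻¹ ≡ 2 (mod 41), so λ ≡ 30.
  x = λ² - 38 - 18 = 900 - 56 ≡ 24; y = λ·(38 - 24) - 10 ≡ 0. → (24, 0)
7P: (24, 0) + (18, 25). λ = (25 - 0)/(18 - 24) ≡ 25/35 mod 41. 35⁻¹ ≡ 34 (mod 41) since 35·34 = 1190 ≡ 1, so λ ≡ 30.
  x = λ² - 24 - 18 = 900 - 42 ≡ 38; y = λ·(24 - 38) - 0 ≡ 31. → (38, 31)
8P: (38, 31) + (18, 25). λ = (25 - 31)/(18 - 38) ≡ 35/21 mod 41. 21⁻¹ ≡ 2 (mod 41) since 21·2 = 42 ≡ 1, so λ ≡ 29.
  x = λ² - 38 - 18 = 841 - 56 ≡ 6; y = λ·(38 - 6) - 31 ≡ 36. → (6, 36)
9P: (6, 36) + (18, 25). λ = (25 - 36)/(18 - 6) ≡ 30/12 mod 41. 12⁻¹ ≡ 24 (mod 41) since 12·24 = 288 ≡ 1, so λ ≡ 23.
  x = λ² - 6 - 18 = 529 - 24 ≡ 13; y = λ·(6 - 13) - 36 ≡ 8. → (13, 8)
10P: (13, 8) + (18, 25). λ = (25 - 8)/(18 - 13) ≡ 17/5 mod 41. 5⁻¹ ≡ 33 (mod 41) since 5·33 = 165 ≡ 1, so λ ≡ 28.
  x = λ² - 13 - 18 = 784 - 31 ≡ 15; y = λ·(13 - 15) - 8 ≡ 18. → (15, 18)
11P: (15, 18) + (18, 25). λ = (25 - 18)/(18 - 15) ≡ 7/3 mod 41. 3⁻¹ ≡ 14 (mod 41) since 3·14 = 42 ≡ 1, so λ ≡ 16.
  x = λ² - 15 - 18 = 256 - 33 ≡ 18; y = λ·(15 - 18) - 18 ≡ 16. → (18, 16)

(18, 16)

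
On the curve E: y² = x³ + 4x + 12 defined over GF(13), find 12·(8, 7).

(5, 1)

Write P = (8, 7).
Repeated addition: build up to 12P.
2P: tangent at (8, 7): λ = (3·8² + 4)/(2·7) ≡ 1/1. 1⁻¹ ≡ 1 (mod 13), so λ ≡ 1·1 ≡ 1.
  x = λ² - 8 - 8 = 1 - 16 ≡ 11; y = λ·(8 - 11) - 7 ≡ 3. → (11, 3)
3P: (11, 3) + (8, 7). λ = (7 - 3)/(8 - 11) ≡ 4/10 mod 13. 10⁻¹ ≡ 4 (mod 13) since 10·4 = 40 ≡ 1, so λ ≡ 3.
  x = λ² - 11 - 8 = 9 - 19 ≡ 3; y = λ·(11 - 3) - 3 ≡ 8. → (3, 8)
4P: (3, 8) + (8, 7). λ = (7 - 8)/(8 - 3) ≡ 12/5 mod 13. 5⁻¹ ≡ 8 (mod 13), so λ ≡ 5.
  x = λ² - 3 - 8 = 25 - 11 ≡ 1; y = λ·(3 - 1) - 8 ≡ 2. → (1, 2)
5P: (1, 2) + (8, 7). λ = (7 - 2)/(8 - 1) ≡ 5/7 mod 13. 7⁻¹ ≡ 2 (mod 13) since 7·2 = 14 ≡ 1, so λ ≡ 10.
  x = λ² - 1 - 8 = 100 - 9 ≡ 0; y = λ·(1 - 0) - 2 ≡ 8. → (0, 8)
6P: (0, 8) + (8, 7). λ = (7 - 8)/(8 - 0) ≡ 12/8 mod 13. 8⁻¹ ≡ 5 (mod 13), so λ ≡ 8.
  x = λ² - 0 - 8 = 64 - 8 ≡ 4; y = λ·(0 - 4) - 8 ≡ 12. → (4, 12)
7P: (4, 12) + (8, 7). λ = (7 - 12)/(8 - 4) ≡ 8/4 mod 13. 4⁻¹ ≡ 10 (mod 13) since 4·10 = 40 ≡ 1, so λ ≡ 2.
  x = λ² - 4 - 8 = 4 - 12 ≡ 5; y = λ·(4 - 5) - 12 ≡ 12. → (5, 12)
8P: (5, 12) + (8, 7). λ = (7 - 12)/(8 - 5) ≡ 8/3 mod 13. 3⁻¹ ≡ 9 (mod 13), so λ ≡ 7.
  x = λ² - 5 - 8 = 49 - 13 ≡ 10; y = λ·(5 - 10) - 12 ≡ 5. → (10, 5)
9P: (10, 5) + (8, 7). λ = (7 - 5)/(8 - 10) ≡ 2/11 mod 13. 11⁻¹ ≡ 6 (mod 13), so λ ≡ 12.
  x = λ² - 10 - 8 = 144 - 18 ≡ 9; y = λ·(10 - 9) - 5 ≡ 7. → (9, 7)
10P: (9, 7) + (8, 7). λ = (7 - 7)/(8 - 9) ≡ 0/12 mod 13. 12⁻¹ ≡ 12 (mod 13), so λ ≡ 0.
  x = λ² - 9 - 8 = 0 - 17 ≡ 9; y = λ·(9 - 9) - 7 ≡ 6. → (9, 6)
11P: (9, 6) + (8, 7). λ = (7 - 6)/(8 - 9) ≡ 1/12 mod 13. 12⁻¹ ≡ 12 (mod 13) since 12·12 = 144 ≡ 1, so λ ≡ 12.
  x = λ² - 9 - 8 = 144 - 17 ≡ 10; y = λ·(9 - 10) - 6 ≡ 8. → (10, 8)
12P: (10, 8) + (8, 7). λ = (7 - 8)/(8 - 10) ≡ 12/11 mod 13. 11⁻¹ ≡ 6 (mod 13), so λ ≡ 7.
  x = λ² - 10 - 8 = 49 - 18 ≡ 5; y = λ·(10 - 5) - 8 ≡ 1. → (5, 1)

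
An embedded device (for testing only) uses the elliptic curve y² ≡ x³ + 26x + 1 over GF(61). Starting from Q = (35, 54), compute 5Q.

(53, 47)

Double-and-add on 5 = (101)₂. Start with Q = (35, 54) for the leading 1-bit.
double: tangent at (35, 54): λ = (3·35² + 26)/(2·54) ≡ 41/47. 47⁻¹ ≡ 13 (mod 61), so λ ≡ 41·13 ≡ 45.
  x = λ² - 35 - 35 = 2025 - 70 ≡ 3; y = λ·(35 - 3) - 54 ≡ 44. → (3, 44)
double: tangent at (3, 44): λ = (3·3² + 26)/(2·44) ≡ 53/27. 27⁻¹ ≡ 52 (mod 61) since 27·52 = 1404 ≡ 1, so λ ≡ 53·52 ≡ 11.
  x = λ² - 3 - 3 = 121 - 6 ≡ 54; y = λ·(3 - 54) - 44 ≡ 5. → (54, 5)
add Q: (54, 5) + (35, 54). λ = (54 - 5)/(35 - 54) ≡ 49/42 mod 61. 42⁻¹ ≡ 16 (mod 61), so λ ≡ 52.
  x = λ² - 54 - 35 = 2704 - 89 ≡ 53; y = λ·(54 - 53) - 5 ≡ 47. → (53, 47)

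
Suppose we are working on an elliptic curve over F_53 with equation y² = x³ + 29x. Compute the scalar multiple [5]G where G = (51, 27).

Repeated addition: build up to 5G.
2G: tangent at (51, 27): λ = (3·51² + 29)/(2·27) ≡ 41/1. 1⁻¹ ≡ 1 (mod 53), so λ ≡ 41·1 ≡ 41.
  x = λ² - 51 - 51 = 1681 - 102 ≡ 42; y = λ·(51 - 42) - 27 ≡ 24. → (42, 24)
3G: (42, 24) + (51, 27). λ = (27 - 24)/(51 - 42) ≡ 3/9 mod 53. 9⁻¹ ≡ 6 (mod 53), so λ ≡ 18.
  x = λ² - 42 - 51 = 324 - 93 ≡ 19; y = λ·(42 - 19) - 24 ≡ 19. → (19, 19)
4G: (19, 19) + (51, 27). λ = (27 - 19)/(51 - 19) ≡ 8/32 mod 53. 32⁻¹ ≡ 5 (mod 53), so λ ≡ 40.
  x = λ² - 19 - 51 = 1600 - 70 ≡ 46; y = λ·(19 - 46) - 19 ≡ 14. → (46, 14)
5G: (46, 14) + (51, 27). λ = (27 - 14)/(51 - 46) ≡ 13/5 mod 53. 5⁻¹ ≡ 32 (mod 53), so λ ≡ 45.
  x = λ² - 46 - 51 = 2025 - 97 ≡ 20; y = λ·(46 - 20) - 14 ≡ 43. → (20, 43)

(20, 43)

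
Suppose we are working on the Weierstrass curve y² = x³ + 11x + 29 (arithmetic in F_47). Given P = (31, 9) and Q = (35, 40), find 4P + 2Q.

(44, 4)

First 4P:
Double-and-add on 4 = (100)₂. Start with P = (31, 9) for the leading 1-bit.
double: tangent at (31, 9): λ = (3·31² + 11)/(2·9) ≡ 27/18. 18⁻¹ ≡ 34 (mod 47), so λ ≡ 27·34 ≡ 25.
  x = λ² - 31 - 31 = 625 - 62 ≡ 46; y = λ·(31 - 46) - 9 ≡ 39. → (46, 39)
double: tangent at (46, 39): λ = (3·46² + 11)/(2·39) ≡ 14/31. 31⁻¹ ≡ 44 (mod 47), so λ ≡ 14·44 ≡ 5.
  x = λ² - 46 - 46 = 25 - 92 ≡ 27; y = λ·(46 - 27) - 39 ≡ 9. → (27, 9)
4P = (27, 9).
Next 2Q:
Repeated addition: build up to 2Q.
2Q: tangent at (35, 40): λ = (3·35² + 11)/(2·40) ≡ 20/33. 33⁻¹ ≡ 10 (mod 47) since 33·10 = 330 ≡ 1, so λ ≡ 20·10 ≡ 12.
  x = λ² - 35 - 35 = 144 - 70 ≡ 27; y = λ·(35 - 27) - 40 ≡ 9. → (27, 9)
2Q = (27, 9).
Finally 4P + 2Q:
tangent at (27, 9): λ = (3·27² + 11)/(2·9) ≡ 36/18. 18⁻¹ ≡ 34 (mod 47), so λ ≡ 36·34 ≡ 2.
  x = λ² - 27 - 27 = 4 - 54 ≡ 44; y = λ·(27 - 44) - 9 ≡ 4. → (44, 4)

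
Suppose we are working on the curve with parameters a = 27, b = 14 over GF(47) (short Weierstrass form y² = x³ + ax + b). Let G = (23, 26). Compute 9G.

(28, 31)

Double-and-add on 9 = (1001)₂. Start with G = (23, 26) for the leading 1-bit.
double: tangent at (23, 26): λ = (3·23² + 27)/(2·26) ≡ 16/5. 5⁻¹ ≡ 19 (mod 47) since 5·19 = 95 ≡ 1, so λ ≡ 16·19 ≡ 22.
  x = λ² - 23 - 23 = 484 - 46 ≡ 15; y = λ·(23 - 15) - 26 ≡ 9. → (15, 9)
double: tangent at (15, 9): λ = (3·15² + 27)/(2·9) ≡ 44/18. 18⁻¹ ≡ 34 (mod 47), so λ ≡ 44·34 ≡ 39.
  x = λ² - 15 - 15 = 1521 - 30 ≡ 34; y = λ·(15 - 34) - 9 ≡ 2. → (34, 2)
double: tangent at (34, 2): λ = (3·34² + 27)/(2·2) ≡ 17/4. 4⁻¹ ≡ 12 (mod 47), so λ ≡ 17·12 ≡ 16.
  x = λ² - 34 - 34 = 256 - 68 ≡ 0; y = λ·(34 - 0) - 2 ≡ 25. → (0, 25)
add G: (0, 25) + (23, 26). λ = (26 - 25)/(23 - 0) ≡ 1/23 mod 47. 23⁻¹ ≡ 45 (mod 47) since 23·45 = 1035 ≡ 1, so λ ≡ 45.
  x = λ² - 0 - 23 = 2025 - 23 ≡ 28; y = λ·(0 - 28) - 25 ≡ 31. → (28, 31)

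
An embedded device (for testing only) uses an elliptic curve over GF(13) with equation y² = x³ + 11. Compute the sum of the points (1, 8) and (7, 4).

(4, 7)

(1, 8) + (7, 4). λ = (4 - 8)/(7 - 1) ≡ 9/6 mod 13. 6⁻¹ ≡ 11 (mod 13), so λ ≡ 8.
  x = λ² - 1 - 7 = 64 - 8 ≡ 4; y = λ·(1 - 4) - 8 ≡ 7. → (4, 7)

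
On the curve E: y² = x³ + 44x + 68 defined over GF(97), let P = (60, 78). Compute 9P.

Double-and-add on 9 = (1001)₂. Start with P = (60, 78) for the leading 1-bit.
double: tangent at (60, 78): λ = (3·60² + 44)/(2·78) ≡ 77/59. 59⁻¹ ≡ 74 (mod 97), so λ ≡ 77·74 ≡ 72.
  x = λ² - 60 - 60 = 5184 - 120 ≡ 20; y = λ·(60 - 20) - 78 ≡ 86. → (20, 86)
double: tangent at (20, 86): λ = (3·20² + 44)/(2·86) ≡ 80/75. 75⁻¹ ≡ 22 (mod 97) since 75·22 = 1650 ≡ 1, so λ ≡ 80·22 ≡ 14.
  x = λ² - 20 - 20 = 196 - 40 ≡ 59; y = λ·(20 - 59) - 86 ≡ 47. → (59, 47)
double: tangent at (59, 47): λ = (3·59² + 44)/(2·47) ≡ 11/94. 94⁻¹ ≡ 32 (mod 97), so λ ≡ 11·32 ≡ 61.
  x = λ² - 59 - 59 = 3721 - 118 ≡ 14; y = λ·(59 - 14) - 47 ≡ 79. → (14, 79)
add P: (14, 79) + (60, 78). λ = (78 - 79)/(60 - 14) ≡ 96/46 mod 97. 46⁻¹ ≡ 19 (mod 97) since 46·19 = 874 ≡ 1, so λ ≡ 78.
  x = λ² - 14 - 60 = 6084 - 74 ≡ 93; y = λ·(14 - 93) - 79 ≡ 64. → (93, 64)

(93, 64)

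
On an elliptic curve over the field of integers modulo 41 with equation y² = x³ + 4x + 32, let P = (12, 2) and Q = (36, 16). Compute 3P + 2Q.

First 3P:
Repeated addition: build up to 3P.
2P: tangent at (12, 2): λ = (3·12² + 4)/(2·2) ≡ 26/4. 4⁻¹ ≡ 31 (mod 41) since 4·31 = 124 ≡ 1, so λ ≡ 26·31 ≡ 27.
  x = λ² - 12 - 12 = 729 - 24 ≡ 8; y = λ·(12 - 8) - 2 ≡ 24. → (8, 24)
3P: (8, 24) + (12, 2). λ = (2 - 24)/(12 - 8) ≡ 19/4 mod 41. 4⁻¹ ≡ 31 (mod 41) since 4·31 = 124 ≡ 1, so λ ≡ 15.
  x = λ² - 8 - 12 = 225 - 20 ≡ 0; y = λ·(8 - 0) - 24 ≡ 14. → (0, 14)
3P = (0, 14).
Next 2Q:
Repeated addition: build up to 2Q.
2Q: tangent at (36, 16): λ = (3·36² + 4)/(2·16) ≡ 38/32. 32⁻¹ ≡ 9 (mod 41), so λ ≡ 38·9 ≡ 14.
  x = λ² - 36 - 36 = 196 - 72 ≡ 1; y = λ·(36 - 1) - 16 ≡ 23. → (1, 23)
2Q = (1, 23).
Finally 3P + 2Q:
(0, 14) + (1, 23). λ = (23 - 14)/(1 - 0) ≡ 9/1 mod 41. 1⁻¹ ≡ 1 (mod 41) since 1·1 = 1 ≡ 1, so λ ≡ 9.
  x = λ² - 0 - 1 = 81 - 1 ≡ 39; y = λ·(0 - 39) - 14 ≡ 4. → (39, 4)

(39, 4)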